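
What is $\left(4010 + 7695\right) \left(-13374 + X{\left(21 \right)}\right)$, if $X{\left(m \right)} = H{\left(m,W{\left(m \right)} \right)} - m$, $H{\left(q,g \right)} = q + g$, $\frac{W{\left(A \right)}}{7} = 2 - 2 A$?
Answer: $-159820070$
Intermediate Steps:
$W{\left(A \right)} = 14 - 14 A$ ($W{\left(A \right)} = 7 \left(2 - 2 A\right) = 14 - 14 A$)
$H{\left(q,g \right)} = g + q$
$X{\left(m \right)} = 14 - 14 m$ ($X{\left(m \right)} = \left(\left(14 - 14 m\right) + m\right) - m = \left(14 - 13 m\right) - m = 14 - 14 m$)
$\left(4010 + 7695\right) \left(-13374 + X{\left(21 \right)}\right) = \left(4010 + 7695\right) \left(-13374 + \left(14 - 294\right)\right) = 11705 \left(-13374 + \left(14 - 294\right)\right) = 11705 \left(-13374 - 280\right) = 11705 \left(-13654\right) = -159820070$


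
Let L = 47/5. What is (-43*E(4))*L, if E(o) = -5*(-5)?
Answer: -10105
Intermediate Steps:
E(o) = 25
L = 47/5 (L = 47*(⅕) = 47/5 ≈ 9.4000)
(-43*E(4))*L = -43*25*(47/5) = -1075*47/5 = -10105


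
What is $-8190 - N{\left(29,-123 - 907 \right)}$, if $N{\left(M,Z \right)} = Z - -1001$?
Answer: $-8161$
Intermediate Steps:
$N{\left(M,Z \right)} = 1001 + Z$ ($N{\left(M,Z \right)} = Z + 1001 = 1001 + Z$)
$-8190 - N{\left(29,-123 - 907 \right)} = -8190 - \left(1001 - 1030\right) = -8190 - -29 = -8190 + 29 = -8161$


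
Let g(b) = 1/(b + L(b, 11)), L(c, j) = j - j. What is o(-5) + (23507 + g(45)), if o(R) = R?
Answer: 1057591/45 ≈ 23502.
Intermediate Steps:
L(c, j) = 0
g(b) = 1/b (g(b) = 1/(b + 0) = 1/b)
o(-5) + (23507 + g(45)) = -5 + (23507 + 1/45) = -5 + 1057816/45 = 1057591/45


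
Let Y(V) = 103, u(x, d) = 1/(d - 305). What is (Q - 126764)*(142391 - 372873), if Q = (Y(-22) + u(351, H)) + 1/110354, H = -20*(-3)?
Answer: 56377533105903857/1931195 ≈ 2.9193e+10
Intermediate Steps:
H = 60
u(x, d) = 1/(-305 + d)
Q = 2784673081/27036730 (Q = (103 + 1/(-305 + 60)) + 1/110354 = (103 + 1/(-245)) + 1/110354 = (103 - 1/245) + 1/110354 = 25234/245 + 1/110354 = 2784673081/27036730 ≈ 103.00)
(Q - 126764)*(142391 - 372873) = (2784673081/27036730 - 126764)*(142391 - 372873) = -3424499368639/27036730*(-230482) = 56377533105903857/1931195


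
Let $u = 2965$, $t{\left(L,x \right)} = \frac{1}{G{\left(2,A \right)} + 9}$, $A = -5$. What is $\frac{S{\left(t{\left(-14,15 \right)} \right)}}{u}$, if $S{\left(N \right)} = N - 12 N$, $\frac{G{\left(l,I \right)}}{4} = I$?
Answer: $\frac{1}{2965} \approx 0.00033727$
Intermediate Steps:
$G{\left(l,I \right)} = 4 I$
$t{\left(L,x \right)} = - \frac{1}{11}$ ($t{\left(L,x \right)} = \frac{1}{4 \left(-5\right) + 9} = \frac{1}{-20 + 9} = \frac{1}{-11} = - \frac{1}{11}$)
$S{\left(N \right)} = - 11 N$
$\frac{S{\left(t{\left(-14,15 \right)} \right)}}{u} = \frac{\left(-11\right) \left(- \frac{1}{11}\right)}{2965} = 1 \cdot \frac{1}{2965} = \frac{1}{2965}$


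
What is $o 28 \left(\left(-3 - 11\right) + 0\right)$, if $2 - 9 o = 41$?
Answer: $\frac{5096}{3} \approx 1698.7$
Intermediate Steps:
$o = - \frac{13}{3}$ ($o = \frac{2}{9} - \frac{41}{9} = - \frac{13}{3} \approx -4.3333$)
$o 28 \left(\left(-3 - 11\right) + 0\right) = \left(- \frac{13}{3}\right) 28 \left(\left(-3 - 11\right) + 0\right) = - \frac{364 \left(-14 + 0\right)}{3} = \left(- \frac{364}{3}\right) \left(-14\right) = \frac{5096}{3}$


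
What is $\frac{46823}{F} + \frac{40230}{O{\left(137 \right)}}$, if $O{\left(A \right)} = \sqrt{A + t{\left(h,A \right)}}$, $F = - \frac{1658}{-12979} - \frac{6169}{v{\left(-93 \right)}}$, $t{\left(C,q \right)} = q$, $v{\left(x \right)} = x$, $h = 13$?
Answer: $\frac{260449593}{369685} + \frac{20115 \sqrt{274}}{137} \approx 3134.9$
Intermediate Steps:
$F = \frac{2587795}{38937}$ ($F = - \frac{1658}{-12979} - \frac{6169}{-93} = \left(-1658\right) \left(- \frac{1}{12979}\right) - - \frac{199}{3} = \frac{1658}{12979} + \frac{199}{3} = \frac{2587795}{38937} \approx 66.461$)
$O{\left(A \right)} = \sqrt{2} \sqrt{A}$ ($O{\left(A \right)} = \sqrt{A + A} = \sqrt{2 A} = \sqrt{2} \sqrt{A}$)
$\frac{46823}{F} + \frac{40230}{O{\left(137 \right)}} = \frac{46823}{\frac{2587795}{38937}} + \frac{40230}{\sqrt{2} \sqrt{137}} = 46823 \cdot \frac{38937}{2587795} + \frac{40230}{\sqrt{274}} = \frac{260449593}{369685} + 40230 \frac{\sqrt{274}}{274} = \frac{260449593}{369685} + \frac{20115 \sqrt{274}}{137}$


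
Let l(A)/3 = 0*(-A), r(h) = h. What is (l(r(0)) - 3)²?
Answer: 9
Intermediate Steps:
l(A) = 0 (l(A) = 3*(0*(-A)) = 3*0 = 0)
(l(r(0)) - 3)² = (0 - 3)² = (-3)² = 9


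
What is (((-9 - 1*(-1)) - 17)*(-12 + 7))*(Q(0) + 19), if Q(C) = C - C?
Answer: 2375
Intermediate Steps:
Q(C) = 0
(((-9 - 1*(-1)) - 17)*(-12 + 7))*(Q(0) + 19) = (((-9 - 1*(-1)) - 17)*(-12 + 7))*(0 + 19) = (((-9 + 1) - 17)*(-5))*19 = ((-8 - 17)*(-5))*19 = -25*(-5)*19 = 125*19 = 2375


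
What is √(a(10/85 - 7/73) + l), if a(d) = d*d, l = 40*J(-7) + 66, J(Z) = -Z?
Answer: √532868755/1241 ≈ 18.601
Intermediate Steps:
l = 346 (l = 40*(-1*(-7)) + 66 = 40*7 + 66 = 280 + 66 = 346)
a(d) = d²
√(a(10/85 - 7/73) + l) = √((10/85 - 7/73)² + 346) = √((10*(1/85) - 7*1/73)² + 346) = √((2/17 - 7/73)² + 346) = √((27/1241)² + 346) = √(729/1540081 + 346) = √(532868755/1540081) = √532868755/1241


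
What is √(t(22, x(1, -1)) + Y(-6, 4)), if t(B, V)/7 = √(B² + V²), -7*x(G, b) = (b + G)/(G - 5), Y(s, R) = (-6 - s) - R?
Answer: 5*√6 ≈ 12.247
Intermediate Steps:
Y(s, R) = -6 - R - s
x(G, b) = -(G + b)/(7*(-5 + G)) (x(G, b) = -(b + G)/(7*(G - 5)) = -(G + b)/(7*(-5 + G)))
t(B, V) = 7*√(B² + V²)
√(t(22, x(1, -1)) + Y(-6, 4)) = √(7*√(22² + ((-1*1 - 1*(-1))/(7*(-5 + 1)))²) + (-6 - 1*4 - 1*(-6))) = √(7*√(484 + ((⅐)*(-1 + 1)/(-4))²) + (-6 - 4 + 6)) = √(7*√(484 + ((⅐)*(-¼)*0)²) - 4) = √(7*√(484 + 0²) - 4) = √(7*√(484 + 0) - 4) = √(7*√484 - 4) = √(7*22 - 4) = √(154 - 4) = √150 = 5*√6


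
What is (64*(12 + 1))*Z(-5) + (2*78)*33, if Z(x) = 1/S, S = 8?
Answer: 5252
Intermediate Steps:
Z(x) = ⅛ (Z(x) = 1/8 = 1*(⅛) = ⅛)
(64*(12 + 1))*Z(-5) + (2*78)*33 = (64*(12 + 1))*(⅛) + (2*78)*33 = (64*13)*(⅛) + 156*33 = 832*(⅛) + 5148 = 104 + 5148 = 5252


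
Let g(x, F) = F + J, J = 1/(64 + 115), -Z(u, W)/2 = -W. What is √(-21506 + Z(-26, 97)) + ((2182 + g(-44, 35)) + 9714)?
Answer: 2135650/179 + 24*I*√37 ≈ 11931.0 + 145.99*I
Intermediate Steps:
Z(u, W) = 2*W (Z(u, W) = -(-2)*W = 2*W)
J = 1/179 ≈ 0.0055866
g(x, F) = 1/179 + F (g(x, F) = F + 1/179 = 1/179 + F)
√(-21506 + Z(-26, 97)) + ((2182 + g(-44, 35)) + 9714) = √(-21506 + 2*97) + ((2182 + (1/179 + 35)) + 9714) = √(-21506 + 194) + ((2182 + 6266/179) + 9714) = √(-21312) + (396844/179 + 9714) = 24*I*√37 + 2135650/179 = 2135650/179 + 24*I*√37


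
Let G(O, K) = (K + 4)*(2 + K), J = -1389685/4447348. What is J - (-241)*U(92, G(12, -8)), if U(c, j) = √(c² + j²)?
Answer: -1389685/4447348 + 964*√565 ≈ 22914.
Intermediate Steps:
J = -1389685/4447348 (J = -1389685*1/4447348 = -1389685/4447348 ≈ -0.31248)
G(O, K) = (2 + K)*(4 + K) (G(O, K) = (4 + K)*(2 + K) = (2 + K)*(4 + K))
J - (-241)*U(92, G(12, -8)) = -1389685/4447348 - (-241)*√(92² + (8 + (-8)² + 6*(-8))²) = -1389685/4447348 - (-241)*√(8464 + (8 + 64 - 48)²) = -1389685/4447348 - (-241)*√(8464 + 24²) = -1389685/4447348 - (-241)*√(8464 + 576) = -1389685/4447348 - (-241)*√9040 = -1389685/4447348 - (-241)*4*√565 = -1389685/4447348 - (-964)*√565 = -1389685/4447348 + 964*√565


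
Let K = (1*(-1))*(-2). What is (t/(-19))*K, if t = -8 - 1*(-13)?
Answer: -10/19 ≈ -0.52632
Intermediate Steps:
t = 5 (t = -8 + 13 = 5)
K = 2 (K = -1*(-2) = 2)
(t/(-19))*K = (5/(-19))*2 = -1/19*5*2 = -5/19*2 = -10/19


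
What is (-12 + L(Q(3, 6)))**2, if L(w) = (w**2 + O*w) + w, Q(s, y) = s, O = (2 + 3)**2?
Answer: 5625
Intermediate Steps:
O = 25 (O = 5**2 = 25)
L(w) = w**2 + 26*w (L(w) = (w**2 + 25*w) + w = w**2 + 26*w)
(-12 + L(Q(3, 6)))**2 = (-12 + 3*(26 + 3))**2 = (-12 + 3*29)**2 = (-12 + 87)**2 = 75**2 = 5625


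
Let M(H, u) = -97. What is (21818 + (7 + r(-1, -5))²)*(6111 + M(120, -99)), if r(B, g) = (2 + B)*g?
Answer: 131237508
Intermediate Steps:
r(B, g) = g*(2 + B)
(21818 + (7 + r(-1, -5))²)*(6111 + M(120, -99)) = (21818 + (7 - 5*(2 - 1))²)*(6111 - 97) = (21818 + (7 - 5*1)²)*6014 = (21818 + (7 - 5)²)*6014 = (21818 + 2²)*6014 = (21818 + 4)*6014 = 21822*6014 = 131237508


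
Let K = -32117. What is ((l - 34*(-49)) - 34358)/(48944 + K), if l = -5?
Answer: -10899/5609 ≈ -1.9431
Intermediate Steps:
((l - 34*(-49)) - 34358)/(48944 + K) = ((-5 - 34*(-49)) - 34358)/(48944 - 32117) = ((-5 + 1666) - 34358)/16827 = (1661 - 34358)*(1/16827) = -32697*1/16827 = -10899/5609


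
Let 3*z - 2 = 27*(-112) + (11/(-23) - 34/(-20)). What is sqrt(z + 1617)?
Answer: sqrt(32272910)/230 ≈ 24.700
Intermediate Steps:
z = -231593/230 (z = 2/3 + (27*(-112) + (11/(-23) - 34/(-20)))/3 = 2/3 + (-3024 + (11*(-1/23) - 34*(-1/20)))/3 = 2/3 + (-3024 + (-11/23 + 17/10))/3 = 2/3 + (-3024 + 281/230)/3 = 2/3 + (1/3)*(-695239/230) = 2/3 - 695239/690 = -231593/230 ≈ -1006.9)
sqrt(z + 1617) = sqrt(-231593/230 + 1617) = sqrt(140317/230) = sqrt(32272910)/230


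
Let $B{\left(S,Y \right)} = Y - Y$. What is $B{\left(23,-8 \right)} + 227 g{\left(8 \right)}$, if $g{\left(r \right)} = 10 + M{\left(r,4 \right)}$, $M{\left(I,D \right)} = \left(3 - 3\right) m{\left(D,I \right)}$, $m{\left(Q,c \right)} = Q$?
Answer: $2270$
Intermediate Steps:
$M{\left(I,D \right)} = 0$ ($M{\left(I,D \right)} = \left(3 - 3\right) D = 0 D = 0$)
$g{\left(r \right)} = 10$ ($g{\left(r \right)} = 10 + 0 = 10$)
$B{\left(S,Y \right)} = 0$
$B{\left(23,-8 \right)} + 227 g{\left(8 \right)} = 0 + 227 \cdot 10 = 0 + 2270 = 2270$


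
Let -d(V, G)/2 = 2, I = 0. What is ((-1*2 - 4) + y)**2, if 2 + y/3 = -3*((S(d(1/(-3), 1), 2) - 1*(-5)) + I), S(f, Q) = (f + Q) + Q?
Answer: 3249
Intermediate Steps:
d(V, G) = -4 (d(V, G) = -2*2 = -4)
S(f, Q) = f + 2*Q (S(f, Q) = (Q + f) + Q = f + 2*Q)
y = -51 (y = -6 + 3*(-3*(((-4 + 2*2) - 1*(-5)) + 0)) = -6 + 3*(-3*(((-4 + 4) + 5) + 0)) = -6 + 3*(-3*((0 + 5) + 0)) = -6 + 3*(-3*(5 + 0)) = -6 + 3*(-3*5) = -6 + 3*(-15) = -6 - 45 = -51)
((-1*2 - 4) + y)**2 = ((-1*2 - 4) - 51)**2 = ((-2 - 4) - 51)**2 = (-6 - 51)**2 = (-57)**2 = 3249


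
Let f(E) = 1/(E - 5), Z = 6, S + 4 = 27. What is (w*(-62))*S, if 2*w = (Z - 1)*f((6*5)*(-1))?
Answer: 713/7 ≈ 101.86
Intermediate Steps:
S = 23 (S = -4 + 27 = 23)
f(E) = 1/(-5 + E)
w = -1/14 (w = ((6 - 1)/(-5 + (6*5)*(-1)))/2 = (5/(-5 + 30*(-1)))/2 = (5/(-5 - 30))/2 = (5/(-35))/2 = (5*(-1/35))/2 = (1/2)*(-1/7) = -1/14 ≈ -0.071429)
(w*(-62))*S = -1/14*(-62)*23 = (31/7)*23 = 713/7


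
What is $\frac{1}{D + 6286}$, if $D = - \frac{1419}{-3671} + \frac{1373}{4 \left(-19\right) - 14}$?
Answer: $\frac{330390}{2071918967} \approx 0.00015946$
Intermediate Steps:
$D = - \frac{4912573}{330390}$ ($D = \left(-1419\right) \left(- \frac{1}{3671}\right) + \frac{1373}{-76 - 14} = \frac{1419}{3671} + \frac{1373}{-90} = \frac{1419}{3671} + 1373 \left(- \frac{1}{90}\right) = \frac{1419}{3671} - \frac{1373}{90} = - \frac{4912573}{330390} \approx -14.869$)
$\frac{1}{D + 6286} = \frac{1}{- \frac{4912573}{330390} + 6286} = \frac{1}{\frac{2071918967}{330390}} = \frac{330390}{2071918967}$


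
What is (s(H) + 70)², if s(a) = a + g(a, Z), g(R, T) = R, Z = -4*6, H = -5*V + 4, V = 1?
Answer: 4624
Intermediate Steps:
H = -1 (H = -5*1 + 4 = -5 + 4 = -1)
Z = -24
s(a) = 2*a (s(a) = a + a = 2*a)
(s(H) + 70)² = (2*(-1) + 70)² = (-2 + 70)² = 68² = 4624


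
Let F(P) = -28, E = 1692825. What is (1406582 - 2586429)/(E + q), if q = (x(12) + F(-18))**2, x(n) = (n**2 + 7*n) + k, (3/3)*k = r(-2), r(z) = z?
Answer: -1179847/1732029 ≈ -0.68119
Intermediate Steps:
k = -2
x(n) = -2 + n**2 + 7*n (x(n) = (n**2 + 7*n) - 2 = -2 + n**2 + 7*n)
q = 39204 (q = ((-2 + 12**2 + 7*12) - 28)**2 = ((-2 + 144 + 84) - 28)**2 = (226 - 28)**2 = 198**2 = 39204)
(1406582 - 2586429)/(E + q) = (1406582 - 2586429)/(1692825 + 39204) = -1179847/1732029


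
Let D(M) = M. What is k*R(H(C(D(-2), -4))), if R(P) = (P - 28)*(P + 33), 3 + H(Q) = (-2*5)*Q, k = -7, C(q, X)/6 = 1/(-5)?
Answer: 5586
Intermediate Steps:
C(q, X) = -6/5 (C(q, X) = 6/(-5) = 6*(-⅕) = -6/5)
H(Q) = -3 - 10*Q (H(Q) = -3 + (-2*5)*Q = -3 - 10*Q)
R(P) = (-28 + P)*(33 + P)
k*R(H(C(D(-2), -4))) = -7*(-924 + (-3 - 10*(-6/5))² + 5*(-3 - 10*(-6/5))) = -7*(-924 + (-3 + 12)² + 5*(-3 + 12)) = -7*(-924 + 9² + 5*9) = -7*(-924 + 81 + 45) = -7*(-798) = 5586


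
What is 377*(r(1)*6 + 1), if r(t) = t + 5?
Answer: 13949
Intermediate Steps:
r(t) = 5 + t
377*(r(1)*6 + 1) = 377*((5 + 1)*6 + 1) = 377*(6*6 + 1) = 377*(36 + 1) = 377*37 = 13949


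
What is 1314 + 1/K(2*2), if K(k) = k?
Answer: 5257/4 ≈ 1314.3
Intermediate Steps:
1314 + 1/K(2*2) = 1314 + 1/(2*2) = 1314 + 1/4 = 1314 + ¼ = 5257/4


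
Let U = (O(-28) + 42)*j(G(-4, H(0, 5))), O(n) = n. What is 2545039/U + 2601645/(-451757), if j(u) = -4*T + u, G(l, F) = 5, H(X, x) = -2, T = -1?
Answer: 164201625179/8131626 ≈ 20193.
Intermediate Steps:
j(u) = 4 + u (j(u) = -4*(-1) + u = 4 + u)
U = 126 (U = (-28 + 42)*(4 + 5) = 14*9 = 126)
2545039/U + 2601645/(-451757) = 2545039/126 + 2601645/(-451757) = 2545039*(1/126) + 2601645*(-1/451757) = 363577/18 - 2601645/451757 = 164201625179/8131626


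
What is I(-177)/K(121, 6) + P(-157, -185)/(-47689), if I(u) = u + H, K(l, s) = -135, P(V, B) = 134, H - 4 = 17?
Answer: 2473798/2146005 ≈ 1.1527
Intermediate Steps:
H = 21 (H = 4 + 17 = 21)
I(u) = 21 + u (I(u) = u + 21 = 21 + u)
I(-177)/K(121, 6) + P(-157, -185)/(-47689) = (21 - 177)/(-135) + 134/(-47689) = -156*(-1/135) + 134*(-1/47689) = 52/45 - 134/47689 = 2473798/2146005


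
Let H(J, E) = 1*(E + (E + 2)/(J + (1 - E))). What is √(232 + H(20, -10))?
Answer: √213094/31 ≈ 14.891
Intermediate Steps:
H(J, E) = E + (2 + E)/(1 + J - E) (H(J, E) = 1*(E + (2 + E)/(1 + J - E)) = E + (2 + E)/(1 + J - E))
√(232 + H(20, -10)) = √(232 + (2 - 1*(-10)² + 2*(-10) - 10*20)/(1 + 20 - 1*(-10))) = √(232 + (2 - 1*100 - 20 - 200)/(1 + 20 + 10)) = √(232 + (2 - 100 - 20 - 200)/31) = √(232 + (1/31)*(-318)) = √(232 - 318/31) = √(6874/31) = √213094/31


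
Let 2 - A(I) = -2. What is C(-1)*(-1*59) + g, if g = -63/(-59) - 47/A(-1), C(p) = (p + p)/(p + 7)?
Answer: 6361/708 ≈ 8.9845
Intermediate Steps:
A(I) = 4 (A(I) = 2 - 1*(-2) = 2 + 2 = 4)
C(p) = 2*p/(7 + p) (C(p) = (2*p)/(7 + p) = 2*p/(7 + p))
g = -2521/236 (g = -63/(-59) - 47/4 = -63*(-1/59) - 47*¼ = 63/59 - 47/4 = -2521/236 ≈ -10.682)
C(-1)*(-1*59) + g = (2*(-1)/(7 - 1))*(-1*59) - 2521/236 = (2*(-1)/6)*(-59) - 2521/236 = (2*(-1)*(⅙))*(-59) - 2521/236 = -⅓*(-59) - 2521/236 = 59/3 - 2521/236 = 6361/708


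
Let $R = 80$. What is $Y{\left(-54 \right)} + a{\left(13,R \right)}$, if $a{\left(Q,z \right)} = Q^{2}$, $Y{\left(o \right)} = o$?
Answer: $115$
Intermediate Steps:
$Y{\left(-54 \right)} + a{\left(13,R \right)} = -54 + 13^{2} = -54 + 169 = 115$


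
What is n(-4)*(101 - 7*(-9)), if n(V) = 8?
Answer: 1312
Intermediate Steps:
n(-4)*(101 - 7*(-9)) = 8*(101 - 7*(-9)) = 8*(101 + 63) = 8*164 = 1312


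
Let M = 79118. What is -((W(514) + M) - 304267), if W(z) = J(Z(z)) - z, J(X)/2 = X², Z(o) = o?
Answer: -302729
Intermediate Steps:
J(X) = 2*X²
W(z) = -z + 2*z² (W(z) = 2*z² - z = -z + 2*z²)
-((W(514) + M) - 304267) = -((514*(-1 + 2*514) + 79118) - 304267) = -((514*(-1 + 1028) + 79118) - 304267) = -((514*1027 + 79118) - 304267) = -((527878 + 79118) - 304267) = -(606996 - 304267) = -1*302729 = -302729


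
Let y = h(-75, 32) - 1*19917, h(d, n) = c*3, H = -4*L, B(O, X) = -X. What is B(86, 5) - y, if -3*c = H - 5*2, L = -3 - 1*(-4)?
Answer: 19898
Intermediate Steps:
L = 1 (L = -3 + 4 = 1)
H = -4 (H = -4*1 = -4)
c = 14/3 (c = -(-4 - 5*2)/3 = -(-4 - 10)/3 = -⅓*(-14) = 14/3 ≈ 4.6667)
h(d, n) = 14 (h(d, n) = (14/3)*3 = 14)
y = -19903 (y = 14 - 1*19917 = 14 - 19917 = -19903)
B(86, 5) - y = -1*5 - 1*(-19903) = -5 + 19903 = 19898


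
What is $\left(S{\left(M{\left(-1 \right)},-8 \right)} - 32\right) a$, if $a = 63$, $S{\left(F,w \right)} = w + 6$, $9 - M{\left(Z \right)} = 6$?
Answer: $-2142$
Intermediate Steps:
$M{\left(Z \right)} = 3$ ($M{\left(Z \right)} = 9 - 6 = 3$)
$S{\left(F,w \right)} = 6 + w$
$\left(S{\left(M{\left(-1 \right)},-8 \right)} - 32\right) a = \left(\left(6 - 8\right) - 32\right) 63 = \left(-2 - 32\right) 63 = \left(-34\right) 63 = -2142$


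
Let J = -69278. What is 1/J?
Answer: -1/69278 ≈ -1.4435e-5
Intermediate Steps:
1/J = 1/(-69278) = -1/69278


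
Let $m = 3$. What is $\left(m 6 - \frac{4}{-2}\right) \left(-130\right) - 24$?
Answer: $-2624$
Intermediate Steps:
$\left(m 6 - \frac{4}{-2}\right) \left(-130\right) - 24 = \left(3 \cdot 6 - \frac{4}{-2}\right) \left(-130\right) - 24 = \left(18 - -2\right) \left(-130\right) - 24 = \left(18 + 2\right) \left(-130\right) - 24 = 20 \left(-130\right) - 24 = -2600 - 24 = -2624$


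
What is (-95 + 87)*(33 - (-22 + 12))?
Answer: -344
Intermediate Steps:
(-95 + 87)*(33 - (-22 + 12)) = -8*(33 - 1*(-10)) = -8*(33 + 10) = -8*43 = -344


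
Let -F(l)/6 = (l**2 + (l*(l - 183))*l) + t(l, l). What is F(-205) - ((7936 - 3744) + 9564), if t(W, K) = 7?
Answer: 97568252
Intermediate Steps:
F(l) = -42 - 6*l**2 - 6*l**2*(-183 + l) (F(l) = -6*((l**2 + (l*(l - 183))*l) + 7) = -6*((l**2 + (l*(-183 + l))*l) + 7) = -6*((l**2 + l**2*(-183 + l)) + 7) = -6*(7 + l**2 + l**2*(-183 + l)) = -42 - 6*l**2 - 6*l**2*(-183 + l))
F(-205) - ((7936 - 3744) + 9564) = (-42 - 6*(-205)**3 + 1092*(-205)**2) - ((7936 - 3744) + 9564) = (-42 - 6*(-8615125) + 1092*42025) - (4192 + 9564) = (-42 + 51690750 + 45891300) - 1*13756 = 97582008 - 13756 = 97568252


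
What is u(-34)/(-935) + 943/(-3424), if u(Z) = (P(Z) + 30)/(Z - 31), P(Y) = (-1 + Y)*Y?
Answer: -10626709/41618720 ≈ -0.25533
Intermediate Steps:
P(Y) = Y*(-1 + Y)
u(Z) = (30 + Z*(-1 + Z))/(-31 + Z) (u(Z) = (Z*(-1 + Z) + 30)/(Z - 31) = (30 + Z*(-1 + Z))/(-31 + Z))
u(-34)/(-935) + 943/(-3424) = ((30 - 34*(-1 - 34))/(-31 - 34))/(-935) + 943/(-3424) = ((30 - 34*(-35))/(-65))*(-1/935) + 943*(-1/3424) = -(30 + 1190)/65*(-1/935) - 943/3424 = -1/65*1220*(-1/935) - 943/3424 = -244/13*(-1/935) - 943/3424 = 244/12155 - 943/3424 = -10626709/41618720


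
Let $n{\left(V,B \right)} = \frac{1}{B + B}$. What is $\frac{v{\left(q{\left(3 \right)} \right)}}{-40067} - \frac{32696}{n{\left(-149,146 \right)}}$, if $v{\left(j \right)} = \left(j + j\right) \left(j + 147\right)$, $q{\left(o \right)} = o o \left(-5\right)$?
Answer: $- \frac{382528935364}{40067} \approx -9.5472 \cdot 10^{6}$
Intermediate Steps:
$n{\left(V,B \right)} = \frac{1}{2 B}$
$q{\left(o \right)} = - 5 o^{2}$ ($q{\left(o \right)} = o^{2} \left(-5\right) = - 5 o^{2}$)
$v{\left(j \right)} = 2 j \left(147 + j\right)$
$\frac{v{\left(q{\left(3 \right)} \right)}}{-40067} - \frac{32696}{n{\left(-149,146 \right)}} = \frac{2 \left(- 5 \cdot 3^{2}\right) \left(147 - 5 \cdot 3^{2}\right)}{-40067} - \frac{32696}{\frac{1}{2} \cdot \frac{1}{146}} = 2 \left(\left(-5\right) 9\right) \left(147 - 45\right) \left(- \frac{1}{40067}\right) - \frac{32696}{\frac{1}{2} \cdot \frac{1}{146}} = 2 \left(-45\right) \left(147 - 45\right) \left(- \frac{1}{40067}\right) - 32696 \frac{1}{\frac{1}{292}} = 2 \left(-45\right) 102 \left(- \frac{1}{40067}\right) - 9547232 = \left(-9180\right) \left(- \frac{1}{40067}\right) - 9547232 = \frac{9180}{40067} - 9547232 = - \frac{382528935364}{40067}$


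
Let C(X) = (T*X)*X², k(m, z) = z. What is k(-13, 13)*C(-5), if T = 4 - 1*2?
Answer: -3250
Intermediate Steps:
T = 2 (T = 4 - 2 = 2)
C(X) = 2*X³ (C(X) = (2*X)*X² = 2*X³)
k(-13, 13)*C(-5) = 13*(2*(-5)³) = 13*(2*(-125)) = 13*(-250) = -3250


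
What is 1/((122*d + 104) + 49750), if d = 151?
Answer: 1/68276 ≈ 1.4646e-5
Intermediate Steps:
1/((122*d + 104) + 49750) = 1/((122*151 + 104) + 49750) = 1/((18422 + 104) + 49750) = 1/(18526 + 49750) = 1/68276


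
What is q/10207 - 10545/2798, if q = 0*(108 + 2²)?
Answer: -10545/2798 ≈ -3.7688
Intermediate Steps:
q = 0 (q = 0*(108 + 4) = 0*112 = 0)
q/10207 - 10545/2798 = 0/10207 - 10545/2798 = 0*(1/10207) - 10545*1/2798 = 0 - 10545/2798 = -10545/2798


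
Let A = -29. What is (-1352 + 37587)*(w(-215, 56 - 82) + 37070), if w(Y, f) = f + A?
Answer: 1341238525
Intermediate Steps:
w(Y, f) = -29 + f (w(Y, f) = f - 29 = -29 + f)
(-1352 + 37587)*(w(-215, 56 - 82) + 37070) = (-1352 + 37587)*((-29 + (56 - 82)) + 37070) = 36235*((-29 - 26) + 37070) = 36235*(-55 + 37070) = 36235*37015 = 1341238525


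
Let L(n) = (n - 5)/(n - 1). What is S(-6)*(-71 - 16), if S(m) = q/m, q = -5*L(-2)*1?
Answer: -1015/6 ≈ -169.17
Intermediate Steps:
L(n) = (-5 + n)/(-1 + n)
q = -35/3 (q = -5*(-5 - 2)/(-1 - 2)*1 = -5*(-7)/(-3)*1 = -(-5)*(-7)/3*1 = -5*7/3*1 = -35/3*1 = -35/3 ≈ -11.667)
S(m) = -35/(3*m)
S(-6)*(-71 - 16) = (-35/3/(-6))*(-71 - 16) = -35/3*(-1/6)*(-87) = (35/18)*(-87) = -1015/6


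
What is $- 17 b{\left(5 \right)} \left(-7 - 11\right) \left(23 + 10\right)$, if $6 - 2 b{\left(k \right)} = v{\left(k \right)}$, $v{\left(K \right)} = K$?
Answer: $5049$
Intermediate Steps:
$b{\left(k \right)} = 3 - \frac{k}{2}$
$- 17 b{\left(5 \right)} \left(-7 - 11\right) \left(23 + 10\right) = - 17 \left(3 - \frac{5}{2}\right) \left(-7 - 11\right) \left(23 + 10\right) = - 17 \left(3 - \frac{5}{2}\right) \left(\left(-18\right) 33\right) = \left(-17\right) \frac{1}{2} \left(-594\right) = \left(- \frac{17}{2}\right) \left(-594\right) = 5049$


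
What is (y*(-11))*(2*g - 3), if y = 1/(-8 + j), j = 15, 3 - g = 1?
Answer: -11/7 ≈ -1.5714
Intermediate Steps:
g = 2 (g = 3 - 1*1 = 3 - 1 = 2)
y = ⅐ (y = 1/(-8 + 15) = 1/7 = ⅐ ≈ 0.14286)
(y*(-11))*(2*g - 3) = ((⅐)*(-11))*(2*2 - 3) = -11*(4 - 3)/7 = -11/7*1 = -11/7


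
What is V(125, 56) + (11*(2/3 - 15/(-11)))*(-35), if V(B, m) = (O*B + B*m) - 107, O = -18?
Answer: 11584/3 ≈ 3861.3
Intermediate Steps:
V(B, m) = -107 - 18*B + B*m (V(B, m) = (-18*B + B*m) - 107 = -107 - 18*B + B*m)
V(125, 56) + (11*(2/3 - 15/(-11)))*(-35) = (-107 - 18*125 + 125*56) + (11*(2/3 - 15/(-11)))*(-35) = (-107 - 2250 + 7000) + (11*(2*(⅓) - 15*(-1/11)))*(-35) = 4643 + (11*(⅔ + 15/11))*(-35) = 4643 + (11*(67/33))*(-35) = 4643 + (67/3)*(-35) = 4643 - 2345/3 = 11584/3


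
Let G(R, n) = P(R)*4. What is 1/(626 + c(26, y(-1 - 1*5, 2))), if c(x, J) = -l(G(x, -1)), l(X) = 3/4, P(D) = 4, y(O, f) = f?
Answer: 4/2501 ≈ 0.0015994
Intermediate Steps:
G(R, n) = 16 (G(R, n) = 4*4 = 16)
l(X) = ¾ (l(X) = 3*(¼) = ¾)
c(x, J) = -¾ (c(x, J) = -1*¾ = -¾)
1/(626 + c(26, y(-1 - 1*5, 2))) = 1/(626 - ¾) = 1/(2501/4) = 4/2501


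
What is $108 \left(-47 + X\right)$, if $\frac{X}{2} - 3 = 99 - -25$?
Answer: $22356$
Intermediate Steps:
$X = 254$ ($X = 6 + 2 \left(99 - -25\right) = 6 + 2 \left(99 + 25\right) = 6 + 2 \cdot 124 = 6 + 248 = 254$)
$108 \left(-47 + X\right) = 108 \left(-47 + 254\right) = 108 \cdot 207 = 22356$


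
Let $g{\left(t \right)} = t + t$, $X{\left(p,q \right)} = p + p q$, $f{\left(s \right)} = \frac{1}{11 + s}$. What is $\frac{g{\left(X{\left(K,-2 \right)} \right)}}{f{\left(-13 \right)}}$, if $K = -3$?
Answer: $-12$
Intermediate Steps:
$g{\left(t \right)} = 2 t$
$\frac{g{\left(X{\left(K,-2 \right)} \right)}}{f{\left(-13 \right)}} = \frac{2 \left(- 3 \left(1 - 2\right)\right)}{\frac{1}{11 - 13}} = \frac{2 \left(\left(-3\right) \left(-1\right)\right)}{\frac{1}{-2}} = \frac{2 \cdot 3}{- \frac{1}{2}} = 6 \left(-2\right) = -12$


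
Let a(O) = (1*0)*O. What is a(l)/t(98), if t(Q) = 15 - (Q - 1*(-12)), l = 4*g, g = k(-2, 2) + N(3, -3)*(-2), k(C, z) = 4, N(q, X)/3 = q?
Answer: 0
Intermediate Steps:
N(q, X) = 3*q
g = -14 (g = 4 + (3*3)*(-2) = 4 + 9*(-2) = 4 - 18 = -14)
l = -56 (l = 4*(-14) = -56)
a(O) = 0 (a(O) = 0*O = 0)
t(Q) = 3 - Q (t(Q) = 15 - (Q + 12) = 15 - (12 + Q) = 15 + (-12 - Q) = 3 - Q)
a(l)/t(98) = 0/(3 - 1*98) = 0/(3 - 98) = 0/(-95) = 0*(-1/95) = 0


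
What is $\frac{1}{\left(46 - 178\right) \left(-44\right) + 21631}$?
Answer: $\frac{1}{27439} \approx 3.6444 \cdot 10^{-5}$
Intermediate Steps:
$\frac{1}{\left(46 - 178\right) \left(-44\right) + 21631} = \frac{1}{\left(-132\right) \left(-44\right) + 21631} = \frac{1}{5808 + 21631} = \frac{1}{27439}$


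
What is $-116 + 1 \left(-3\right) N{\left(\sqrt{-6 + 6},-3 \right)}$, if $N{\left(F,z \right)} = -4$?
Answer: $-104$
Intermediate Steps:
$-116 + 1 \left(-3\right) N{\left(\sqrt{-6 + 6},-3 \right)} = -116 + 1 \left(-3\right) \left(-4\right) = -116 - -12 = -116 + 12 = -104$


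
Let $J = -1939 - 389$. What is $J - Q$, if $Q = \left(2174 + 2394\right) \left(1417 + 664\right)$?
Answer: $-9508336$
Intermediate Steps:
$Q = 9506008$ ($Q = 4568 \cdot 2081 = 9506008$)
$J = -2328$
$J - Q = -2328 - 9506008 = -9508336$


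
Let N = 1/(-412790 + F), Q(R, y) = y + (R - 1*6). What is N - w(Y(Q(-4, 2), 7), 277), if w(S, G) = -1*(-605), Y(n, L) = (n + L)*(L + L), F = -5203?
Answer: -252885766/417993 ≈ -605.00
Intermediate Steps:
Q(R, y) = -6 + R + y (Q(R, y) = y + (R - 6) = y + (-6 + R) = -6 + R + y)
Y(n, L) = 2*L*(L + n) (Y(n, L) = (L + n)*(2*L) = 2*L*(L + n))
w(S, G) = 605
N = -1/417993 (N = 1/(-412790 - 5203) = 1/(-417993) = -1/417993 ≈ -2.3924e-6)
N - w(Y(Q(-4, 2), 7), 277) = -1/417993 - 1*605 = -1/417993 - 605 = -252885766/417993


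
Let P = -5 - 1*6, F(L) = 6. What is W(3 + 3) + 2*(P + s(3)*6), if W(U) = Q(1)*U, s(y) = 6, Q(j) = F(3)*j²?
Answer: 86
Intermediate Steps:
Q(j) = 6*j²
P = -11 (P = -5 - 6 = -11)
W(U) = 6*U (W(U) = (6*1²)*U = (6*1)*U = 6*U)
W(3 + 3) + 2*(P + s(3)*6) = 6*(3 + 3) + 2*(-11 + 6*6) = 6*6 + 2*(-11 + 36) = 36 + 2*25 = 36 + 50 = 86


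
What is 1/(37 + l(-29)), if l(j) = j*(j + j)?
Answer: 1/1719 ≈ 0.00058173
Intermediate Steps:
l(j) = 2*j² (l(j) = j*(2*j) = 2*j²)
1/(37 + l(-29)) = 1/(37 + 2*(-29)²) = 1/(37 + 2*841) = 1/(37 + 1682) = 1/1719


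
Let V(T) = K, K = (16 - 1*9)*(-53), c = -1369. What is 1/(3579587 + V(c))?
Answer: 1/3579216 ≈ 2.7939e-7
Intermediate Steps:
K = -371 (K = (16 - 9)*(-53) = 7*(-53) = -371)
V(T) = -371
1/(3579587 + V(c)) = 1/(3579587 - 371) = 1/3579216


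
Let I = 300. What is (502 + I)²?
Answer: 643204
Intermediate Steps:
(502 + I)² = (502 + 300)² = 802² = 643204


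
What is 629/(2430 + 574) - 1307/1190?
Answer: -1588859/1787380 ≈ -0.88893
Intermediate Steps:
629/(2430 + 574) - 1307/1190 = 629/3004 - 1307*1/1190 = 629*(1/3004) - 1307/1190 = 629/3004 - 1307/1190 = -1588859/1787380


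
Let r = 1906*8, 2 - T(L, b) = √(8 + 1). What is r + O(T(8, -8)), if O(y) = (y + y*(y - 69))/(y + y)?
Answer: 30427/2 ≈ 15214.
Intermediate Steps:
T(L, b) = -1 (T(L, b) = 2 - √(8 + 1) = 2 - √9 = 2 - 1*3 = 2 - 3 = -1)
O(y) = (y + y*(-69 + y))/(2*y) (O(y) = (y + y*(-69 + y))/((2*y)) = (y + y*(-69 + y))*(1/(2*y)) = (y + y*(-69 + y))/(2*y))
r = 15248
r + O(T(8, -8)) = 15248 + (-34 + (½)*(-1)) = 15248 + (-34 - ½) = 15248 - 69/2 = 30427/2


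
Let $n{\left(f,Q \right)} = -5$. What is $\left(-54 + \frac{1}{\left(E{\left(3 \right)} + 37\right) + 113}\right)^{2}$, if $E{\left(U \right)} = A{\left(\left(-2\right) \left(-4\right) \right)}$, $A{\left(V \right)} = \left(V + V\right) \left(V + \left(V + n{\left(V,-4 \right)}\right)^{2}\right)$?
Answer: $\frac{519247369}{178084} \approx 2915.7$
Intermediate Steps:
$A{\left(V \right)} = 2 V \left(V + \left(-5 + V\right)^{2}\right)$ ($A{\left(V \right)} = \left(V + V\right) \left(V + \left(V - 5\right)^{2}\right) = 2 V \left(V + \left(-5 + V\right)^{2}\right)$)
$E{\left(U \right)} = 272$ ($E{\left(U \right)} = 2 \left(\left(-2\right) \left(-4\right)\right) \left(\left(-2\right) \left(-4\right) + \left(-5 - -8\right)^{2}\right) = 2 \cdot 8 \left(8 + \left(-5 + 8\right)^{2}\right) = 2 \cdot 8 \left(8 + 3^{2}\right) = 2 \cdot 8 \left(8 + 9\right) = 2 \cdot 8 \cdot 17 = 272$)
$\left(-54 + \frac{1}{\left(E{\left(3 \right)} + 37\right) + 113}\right)^{2} = \left(-54 + \frac{1}{\left(272 + 37\right) + 113}\right)^{2} = \left(-54 + \frac{1}{309 + 113}\right)^{2} = \left(-54 + \frac{1}{422}\right)^{2} = \left(- \frac{22787}{422}\right)^{2} = \frac{519247369}{178084}$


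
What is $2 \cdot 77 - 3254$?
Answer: $-3100$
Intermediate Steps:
$2 \cdot 77 - 3254 = 154 - 3254 = -3100$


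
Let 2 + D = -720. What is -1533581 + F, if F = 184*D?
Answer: -1666429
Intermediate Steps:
D = -722 (D = -2 - 720 = -722)
F = -132848 (F = 184*(-722) = -132848)
-1533581 + F = -1533581 - 132848 = -1666429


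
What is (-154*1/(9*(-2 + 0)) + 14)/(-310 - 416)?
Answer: -203/6534 ≈ -0.031068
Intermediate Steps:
(-154*1/(9*(-2 + 0)) + 14)/(-310 - 416) = (-154/(9*(-2)) + 14)/(-726) = (-154/(-18) + 14)*(-1/726) = (-154*(-1/18) + 14)*(-1/726) = (77/9 + 14)*(-1/726) = (203/9)*(-1/726) = -203/6534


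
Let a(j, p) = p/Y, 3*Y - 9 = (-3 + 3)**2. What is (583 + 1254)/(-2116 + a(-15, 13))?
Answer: -5511/6335 ≈ -0.86993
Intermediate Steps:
Y = 3 (Y = 3 + (-3 + 3)**2/3 = 3 + (1/3)*0**2 = 3 + (1/3)*0 = 3 + 0 = 3)
a(j, p) = p/3
(583 + 1254)/(-2116 + a(-15, 13)) = (583 + 1254)/(-2116 + (1/3)*13) = 1837/(-2116 + 13/3) = 1837/(-6335/3) = 1837*(-3/6335) = -5511/6335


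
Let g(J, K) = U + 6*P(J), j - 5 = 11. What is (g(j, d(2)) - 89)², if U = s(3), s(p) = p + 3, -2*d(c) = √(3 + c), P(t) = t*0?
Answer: 6889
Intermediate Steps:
P(t) = 0
j = 16 (j = 5 + 11 = 16)
d(c) = -√(3 + c)/2
s(p) = 3 + p
U = 6 (U = 3 + 3 = 6)
g(J, K) = 6 (g(J, K) = 6 + 6*0 = 6 + 0 = 6)
(g(j, d(2)) - 89)² = (6 - 89)² = (-83)² = 6889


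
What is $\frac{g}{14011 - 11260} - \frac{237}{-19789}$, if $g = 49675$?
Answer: $\frac{140524366}{7777077} \approx 18.069$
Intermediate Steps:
$\frac{g}{14011 - 11260} - \frac{237}{-19789} = \frac{49675}{14011 - 11260} - \frac{237}{-19789} = \frac{49675}{2751} - - \frac{237}{19789} = 49675 \cdot \frac{1}{2751} + \frac{237}{19789} = \frac{49675}{2751} + \frac{237}{19789} = \frac{140524366}{7777077}$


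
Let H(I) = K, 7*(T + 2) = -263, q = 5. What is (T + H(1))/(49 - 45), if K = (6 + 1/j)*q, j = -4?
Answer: -303/112 ≈ -2.7054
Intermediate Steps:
T = -277/7 (T = -2 + (⅐)*(-263) = -2 - 263/7 = -277/7 ≈ -39.571)
K = 115/4 (K = (6 + 1/(-4))*5 = (6 - ¼)*5 = (23/4)*5 = 115/4 ≈ 28.750)
H(I) = 115/4
(T + H(1))/(49 - 45) = (-277/7 + 115/4)/(49 - 45) = -303/28/4 = -303/28*¼ = -303/112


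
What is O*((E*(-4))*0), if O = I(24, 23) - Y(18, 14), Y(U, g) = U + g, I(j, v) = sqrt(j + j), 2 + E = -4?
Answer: 0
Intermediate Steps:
E = -6 (E = -2 - 4 = -6)
I(j, v) = sqrt(2)*sqrt(j) (I(j, v) = sqrt(2*j) = sqrt(2)*sqrt(j))
O = -32 + 4*sqrt(3) (O = sqrt(2)*sqrt(24) - (18 + 14) = sqrt(2)*(2*sqrt(6)) - 1*32 = 4*sqrt(3) - 32 = -32 + 4*sqrt(3) ≈ -25.072)
O*((E*(-4))*0) = (-32 + 4*sqrt(3))*(-6*(-4)*0) = (-32 + 4*sqrt(3))*(24*0) = (-32 + 4*sqrt(3))*0 = 0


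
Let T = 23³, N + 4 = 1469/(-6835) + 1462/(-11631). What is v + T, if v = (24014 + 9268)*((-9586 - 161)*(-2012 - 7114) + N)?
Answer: 78450397285687685039/26499295 ≈ 2.9605e+12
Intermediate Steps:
N = -345070249/79497885 (N = -4 + (1469/(-6835) + 1462/(-11631)) = -4 + (1469*(-1/6835) + 1462*(-1/11631)) = -4 + (-1469/6835 - 1462/11631) = -4 - 27078709/79497885 = -345070249/79497885 ≈ -4.3406)
T = 12167
v = 78450396963270762774/26499295 (v = (24014 + 9268)*((-9586 - 161)*(-2012 - 7114) - 345070249/79497885) = 33282*(-9747*(-9126) - 345070249/79497885) = 33282*(88951122 - 345070249/79497885) = 33282*(7071425722306721/79497885) = 78450396963270762774/26499295 ≈ 2.9605e+12)
v + T = 78450396963270762774/26499295 + 12167 = 78450397285687685039/26499295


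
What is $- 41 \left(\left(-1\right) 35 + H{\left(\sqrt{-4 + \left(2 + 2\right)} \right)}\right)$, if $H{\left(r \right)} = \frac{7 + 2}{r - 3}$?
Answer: $1558$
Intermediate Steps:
$H{\left(r \right)} = \frac{9}{-3 + r}$
$- 41 \left(\left(-1\right) 35 + H{\left(\sqrt{-4 + \left(2 + 2\right)} \right)}\right) = - 41 \left(\left(-1\right) 35 + \frac{9}{-3 + \sqrt{-4 + \left(2 + 2\right)}}\right) = - 41 \left(-35 + \frac{9}{-3 + \sqrt{-4 + 4}}\right) = - 41 \left(-35 + \frac{9}{-3 + \sqrt{0}}\right) = - 41 \left(-35 + \frac{9}{-3 + 0}\right) = - 41 \left(-35 + \frac{9}{-3}\right) = - 41 \left(-35 + 9 \left(- \frac{1}{3}\right)\right) = - 41 \left(-35 - 3\right) = \left(-41\right) \left(-38\right) = 1558$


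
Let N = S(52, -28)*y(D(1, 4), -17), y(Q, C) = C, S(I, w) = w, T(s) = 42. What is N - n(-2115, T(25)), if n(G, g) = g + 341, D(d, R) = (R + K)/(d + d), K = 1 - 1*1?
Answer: 93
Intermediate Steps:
K = 0 (K = 1 - 1 = 0)
D(d, R) = R/(2*d) (D(d, R) = (R + 0)/(d + d) = R/((2*d)) = R*(1/(2*d)) = R/(2*d))
n(G, g) = 341 + g
N = 476 (N = -28*(-17) = 476)
N - n(-2115, T(25)) = 476 - (341 + 42) = 476 - 1*383 = 476 - 383 = 93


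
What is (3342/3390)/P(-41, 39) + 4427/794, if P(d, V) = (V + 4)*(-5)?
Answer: 537327567/96451150 ≈ 5.5710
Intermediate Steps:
P(d, V) = -20 - 5*V (P(d, V) = (4 + V)*(-5) = -20 - 5*V)
(3342/3390)/P(-41, 39) + 4427/794 = (3342/3390)/(-20 - 5*39) + 4427/794 = (3342*(1/3390))/(-20 - 195) + 4427*(1/794) = (557/565)/(-215) + 4427/794 = (557/565)*(-1/215) + 4427/794 = -557/121475 + 4427/794 = 537327567/96451150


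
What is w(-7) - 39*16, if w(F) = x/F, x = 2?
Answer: -4370/7 ≈ -624.29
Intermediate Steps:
w(F) = 2/F
w(-7) - 39*16 = 2/(-7) - 39*16 = 2*(-⅐) - 624 = -2/7 - 624 = -4370/7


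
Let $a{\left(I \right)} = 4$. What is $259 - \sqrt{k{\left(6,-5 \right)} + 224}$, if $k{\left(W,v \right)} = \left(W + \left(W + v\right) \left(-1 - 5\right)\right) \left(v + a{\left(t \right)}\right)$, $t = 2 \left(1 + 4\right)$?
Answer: $259 - 4 \sqrt{14} \approx 244.03$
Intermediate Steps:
$t = 10$ ($t = 2 \cdot 5 = 10$)
$k{\left(W,v \right)} = \left(4 + v\right) \left(- 6 v - 5 W\right)$ ($k{\left(W,v \right)} = \left(W + \left(W + v\right) \left(-1 - 5\right)\right) \left(v + 4\right) = \left(W + \left(W + v\right) \left(-6\right)\right) \left(4 + v\right) = \left(W - \left(6 W + 6 v\right)\right) \left(4 + v\right) = \left(- 6 v - 5 W\right) \left(4 + v\right) = \left(4 + v\right) \left(- 6 v - 5 W\right)$)
$259 - \sqrt{k{\left(6,-5 \right)} + 224} = 259 - \sqrt{\left(\left(-24\right) \left(-5\right) - 120 - 6 \left(-5\right)^{2} - 30 \left(-5\right)\right) + 224} = 259 - \sqrt{\left(120 - 120 - 150 + 150\right) + 224} = 259 - \sqrt{0 + 224} = 259 - \sqrt{224} = 259 - 4 \sqrt{14}$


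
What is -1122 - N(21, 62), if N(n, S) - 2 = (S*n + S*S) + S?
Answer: -6332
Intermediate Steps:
N(n, S) = 2 + S + S² + S*n (N(n, S) = 2 + ((S*n + S*S) + S) = 2 + ((S*n + S²) + S) = 2 + ((S² + S*n) + S) = 2 + (S + S² + S*n) = 2 + S + S² + S*n)
-1122 - N(21, 62) = -1122 - (2 + 62 + 62² + 62*21) = -1122 - (2 + 62 + 3844 + 1302) = -1122 - 1*5210 = -1122 - 5210 = -6332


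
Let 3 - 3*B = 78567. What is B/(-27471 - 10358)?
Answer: 26188/37829 ≈ 0.69227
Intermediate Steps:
B = -26188 (B = 1 - 1/3*78567 = 1 - 26189 = -26188)
B/(-27471 - 10358) = -26188/(-27471 - 10358) = -26188/(-37829) = -26188*(-1/37829) = 26188/37829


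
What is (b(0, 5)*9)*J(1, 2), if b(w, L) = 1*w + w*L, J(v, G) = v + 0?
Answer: 0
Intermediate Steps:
J(v, G) = v
b(w, L) = w + L*w
(b(0, 5)*9)*J(1, 2) = ((0*(1 + 5))*9)*1 = ((0*6)*9)*1 = (0*9)*1 = 0*1 = 0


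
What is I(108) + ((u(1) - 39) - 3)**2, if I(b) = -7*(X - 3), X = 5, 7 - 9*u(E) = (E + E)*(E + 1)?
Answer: 15499/9 ≈ 1722.1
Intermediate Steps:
u(E) = 7/9 - 2*E*(1 + E)/9 (u(E) = 7/9 - (E + E)*(E + 1)/9 = 7/9 - 2*E*(1 + E)/9)
I(b) = -14 (I(b) = -7*(5 - 3) = -7*2 = -14)
I(108) + ((u(1) - 39) - 3)**2 = -14 + (((7/9 - 2/9*1 - 2/9*1**2) - 39) - 3)**2 = -14 + (((7/9 - 2/9 - 2/9*1) - 39) - 3)**2 = -14 + (((7/9 - 2/9 - 2/9) - 39) - 3)**2 = -14 + ((1/3 - 39) - 3)**2 = -14 + (-116/3 - 3)**2 = -14 + (-125/3)**2 = -14 + 15625/9 = 15499/9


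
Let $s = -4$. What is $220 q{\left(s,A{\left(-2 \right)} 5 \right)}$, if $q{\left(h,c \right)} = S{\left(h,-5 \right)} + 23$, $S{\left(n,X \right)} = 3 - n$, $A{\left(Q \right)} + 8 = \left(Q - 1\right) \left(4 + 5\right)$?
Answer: $6600$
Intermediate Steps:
$A{\left(Q \right)} = -17 + 9 Q$ ($A{\left(Q \right)} = -8 + \left(Q - 1\right) \left(4 + 5\right) = -8 + \left(-1 + Q\right) 9 = -8 + \left(-9 + 9 Q\right) = -17 + 9 Q$)
$q{\left(h,c \right)} = 26 - h$ ($q{\left(h,c \right)} = \left(3 - h\right) + 23 = 26 - h$)
$220 q{\left(s,A{\left(-2 \right)} 5 \right)} = 220 \left(26 - -4\right) = 220 \left(26 + 4\right) = 220 \cdot 30 = 6600$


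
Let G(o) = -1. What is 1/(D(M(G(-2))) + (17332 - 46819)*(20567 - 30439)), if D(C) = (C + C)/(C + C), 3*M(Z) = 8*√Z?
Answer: 1/291095665 ≈ 3.4353e-9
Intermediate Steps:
M(Z) = 8*√Z/3 (M(Z) = (8*√Z)/3 = 8*√Z/3)
D(C) = 1 (D(C) = (2*C)/((2*C)) = (2*C)*(1/(2*C)) = 1)
1/(D(M(G(-2))) + (17332 - 46819)*(20567 - 30439)) = 1/(1 + (17332 - 46819)*(20567 - 30439)) = 1/(1 - 29487*(-9872)) = 1/(1 + 291095664) = 1/291095665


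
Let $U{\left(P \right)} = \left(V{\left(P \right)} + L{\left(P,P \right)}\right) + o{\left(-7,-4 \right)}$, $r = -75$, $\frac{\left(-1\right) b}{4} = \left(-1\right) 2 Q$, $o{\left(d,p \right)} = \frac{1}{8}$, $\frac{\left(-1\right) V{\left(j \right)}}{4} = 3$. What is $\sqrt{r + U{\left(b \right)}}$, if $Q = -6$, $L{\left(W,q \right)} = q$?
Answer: $\frac{i \sqrt{2158}}{4} \approx 11.614 i$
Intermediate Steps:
$V{\left(j \right)} = -12$ ($V{\left(j \right)} = \left(-4\right) 3 = -12$)
$o{\left(d,p \right)} = \frac{1}{8}$
$b = -48$ ($b = - 4 \left(-1\right) 2 \left(-6\right) = - 4 \left(\left(-2\right) \left(-6\right)\right) = \left(-4\right) 12 = -48$)
$U{\left(P \right)} = - \frac{95}{8} + P$ ($U{\left(P \right)} = \left(-12 + P\right) + \frac{1}{8} = - \frac{95}{8} + P$)
$\sqrt{r + U{\left(b \right)}} = \sqrt{-75 - \frac{479}{8}} = \sqrt{- \frac{1079}{8}} = \frac{i \sqrt{2158}}{4}$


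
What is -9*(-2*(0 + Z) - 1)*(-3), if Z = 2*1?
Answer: -135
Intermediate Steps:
Z = 2
-9*(-2*(0 + Z) - 1)*(-3) = -9*(-2*(0 + 2) - 1)*(-3) = -9*(-2*2 - 1)*(-3) = -9*(-4 - 1)*(-3) = -9*(-5)*(-3) = 45*(-3) = -135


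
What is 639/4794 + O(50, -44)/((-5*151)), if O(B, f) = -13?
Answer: 181589/1206490 ≈ 0.15051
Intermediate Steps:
639/4794 + O(50, -44)/((-5*151)) = 639/4794 - 13/((-5*151)) = 639*(1/4794) - 13/(-755) = 213/1598 - 13*(-1/755) = 213/1598 + 13/755 = 181589/1206490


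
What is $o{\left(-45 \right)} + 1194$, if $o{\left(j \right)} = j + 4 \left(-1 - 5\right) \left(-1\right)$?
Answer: $1173$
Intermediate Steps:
$o{\left(j \right)} = 24 + j$ ($o{\left(j \right)} = j + 4 \left(\left(-6\right) \left(-1\right)\right) = j + 4 \cdot 6 = j + 24 = 24 + j$)
$o{\left(-45 \right)} + 1194 = \left(24 - 45\right) + 1194 = -21 + 1194 = 1173$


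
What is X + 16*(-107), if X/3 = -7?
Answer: -1733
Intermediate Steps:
X = -21 (X = 3*(-7) = -21)
X + 16*(-107) = -21 + 16*(-107) = -21 - 1712 = -1733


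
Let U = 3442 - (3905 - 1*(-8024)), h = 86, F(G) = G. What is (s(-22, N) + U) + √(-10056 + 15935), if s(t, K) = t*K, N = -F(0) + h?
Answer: -10379 + √5879 ≈ -10302.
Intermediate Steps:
U = -8487 (U = 3442 - (3905 + 8024) = 3442 - 1*11929 = 3442 - 11929 = -8487)
N = 86 (N = -1*0 + 86 = 0 + 86 = 86)
s(t, K) = K*t
(s(-22, N) + U) + √(-10056 + 15935) = (86*(-22) - 8487) + √(-10056 + 15935) = (-1892 - 8487) + √5879 = -10379 + √5879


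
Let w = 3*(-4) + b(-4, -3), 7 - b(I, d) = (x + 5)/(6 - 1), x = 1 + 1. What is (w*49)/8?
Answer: -196/5 ≈ -39.200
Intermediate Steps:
x = 2
b(I, d) = 28/5 (b(I, d) = 7 - (2 + 5)/(6 - 1) = 7 - 7/5 = 28/5)
w = -32/5 (w = 3*(-4) + 28/5 = -12 + 28/5 = -32/5 ≈ -6.4000)
(w*49)/8 = -32/5*49/8 = -1568/5*1/8 = -196/5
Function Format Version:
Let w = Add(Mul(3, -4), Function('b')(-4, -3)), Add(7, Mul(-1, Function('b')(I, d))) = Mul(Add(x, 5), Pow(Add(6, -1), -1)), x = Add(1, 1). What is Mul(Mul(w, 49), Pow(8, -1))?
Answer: Rational(-196, 5) ≈ -39.200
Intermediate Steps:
x = 2
Function('b')(I, d) = Rational(28, 5) (Function('b')(I, d) = Add(7, Mul(-1, Mul(Add(2, 5), Pow(Add(6, -1), -1)))) = Add(7, Mul(-1, Mul(7, Pow(5, -1)))) = Add(7, Mul(-1, Mul(7, Rational(1, 5)))) = Add(7, Mul(-1, Rational(7, 5))) = Add(7, Rational(-7, 5)) = Rational(28, 5))
w = Rational(-32, 5) (w = Add(Mul(3, -4), Rational(28, 5)) = Add(-12, Rational(28, 5)) = Rational(-32, 5) ≈ -6.4000)
Mul(Mul(w, 49), Pow(8, -1)) = Mul(Mul(Rational(-32, 5), 49), Pow(8, -1)) = Mul(Rational(-1568, 5), Rational(1, 8)) = Rational(-196, 5)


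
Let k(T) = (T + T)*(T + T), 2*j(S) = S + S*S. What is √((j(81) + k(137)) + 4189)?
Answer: √82586 ≈ 287.38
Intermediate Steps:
j(S) = S/2 + S²/2 (j(S) = (S + S*S)/2 = (S + S²)/2 = S/2 + S²/2)
k(T) = 4*T² (k(T) = (2*T)*(2*T) = 4*T²)
√((j(81) + k(137)) + 4189) = √(((½)*81*(1 + 81) + 4*137²) + 4189) = √(((½)*81*82 + 4*18769) + 4189) = √((3321 + 75076) + 4189) = √(78397 + 4189) = √82586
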